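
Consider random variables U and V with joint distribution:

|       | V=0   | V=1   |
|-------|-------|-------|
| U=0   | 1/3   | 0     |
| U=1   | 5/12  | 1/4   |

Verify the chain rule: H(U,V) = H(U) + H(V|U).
Left side:
H(U,V) = -[(1/3)·log₂(1/3) + (5/12)·log₂(5/12) + (1/4)·log₂(1/4)]
  = 0.5283 + 0.5263 + 0.5000
  = 1.5546 bits

Right side:
Marginal P(U) (row sums):
  P(U=0) = 1/3 + 0 = 1/3
  P(U=1) = 5/12 + 1/4 = 2/3
H(U) = -[(1/3)·log₂(1/3) + (2/3)·log₂(2/3)]
  = 0.5283 + 0.3900
  = 0.9183 bits
H(V|U) = -Σ P(U,V)·log₂ P(V|U), where P(V|U) = P(U,V) / P(U)
  (cells with P(U,V) = 0 contribute 0)
  (U=0,V=0): P(V|U) = (1/3)/(1/3) = 1;  -(1/3)·log₂(1) = 0.0000
  (U=1,V=0): P(V|U) = (5/12)/(2/3) = 5/8;  -(5/12)·log₂(5/8) = 0.2825
  (U=1,V=1): P(V|U) = (1/4)/(2/3) = 3/8;  -(1/4)·log₂(3/8) = 0.3538
H(V|U) = 0.0000 + 0.2825 + 0.3538
  = 0.6363 bits
H(U) + H(V|U) = 0.9183 + 0.6363 = 1.5546 bits

Both sides equal 1.5546 bits, so the chain rule holds ✓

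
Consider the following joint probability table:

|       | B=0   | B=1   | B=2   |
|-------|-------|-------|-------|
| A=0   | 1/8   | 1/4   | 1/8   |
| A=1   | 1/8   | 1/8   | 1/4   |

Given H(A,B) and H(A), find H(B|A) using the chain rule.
From the chain rule: H(A,B) = H(A) + H(B|A)
Therefore: H(B|A) = H(A,B) - H(A)

H(A,B) = -[(1/8)·log₂(1/8) + (1/4)·log₂(1/4) + (1/8)·log₂(1/8) + (1/8)·log₂(1/8) + (1/8)·log₂(1/8) + (1/4)·log₂(1/4)]
  = 0.3750 + 0.5000 + 0.3750 + 0.3750 + 0.3750 + 0.5000
  = 2.5000 bits
Marginal P(A) (row sums):
  P(A=0) = 1/8 + 1/4 + 1/8 = 1/2
  P(A=1) = 1/8 + 1/8 + 1/4 = 1/2
H(A) = -[(1/2)·log₂(1/2) + (1/2)·log₂(1/2)]
  = 0.5000 + 0.5000
  = 1.0000 bits

H(B|A) = 2.5000 - 1.0000 = 1.5000 bits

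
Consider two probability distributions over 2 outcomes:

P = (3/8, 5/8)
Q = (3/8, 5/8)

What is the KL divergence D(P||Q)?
D(P||Q) = Σ P(i) log₂(P(i)/Q(i))
  i=0: (3/8) × log₂((3/8)/(3/8)) = (3/8) × log₂(1) = 0.0000
  i=1: (5/8) × log₂((5/8)/(5/8)) = (5/8) × log₂(1) = 0.0000
D(P||Q) = 0.0000 + 0.0000
  = 0.0000 bits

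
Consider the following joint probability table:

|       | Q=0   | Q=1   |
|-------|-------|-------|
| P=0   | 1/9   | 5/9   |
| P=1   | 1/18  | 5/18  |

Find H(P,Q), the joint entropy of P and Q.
H(P,Q) = -Σ P(P,Q) log₂ P(P,Q), summed over the non-zero cells:
H(P,Q) = -[(1/9)·log₂(1/9) + (5/9)·log₂(5/9) + (1/18)·log₂(1/18) + (5/18)·log₂(5/18)]
  = 0.3522 + 0.4711 + 0.2317 + 0.5133
  = 1.5683 bits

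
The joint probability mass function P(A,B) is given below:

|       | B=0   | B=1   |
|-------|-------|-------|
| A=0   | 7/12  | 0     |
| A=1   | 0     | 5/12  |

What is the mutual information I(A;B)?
Marginal P(A) (row sums):
  P(A=0) = 7/12 + 0 = 7/12
  P(A=1) = 0 + 5/12 = 5/12
Marginal P(B) (column sums):
  P(B=0) = 7/12 + 0 = 7/12
  P(B=1) = 0 + 5/12 = 5/12

H(A) = -[(7/12)·log₂(7/12) + (5/12)·log₂(5/12)]
  = 0.4536 + 0.5263
  = 0.9799 bits
H(B) = -[(7/12)·log₂(7/12) + (5/12)·log₂(5/12)]
  = 0.4536 + 0.5263
  = 0.9799 bits
H(A,B) = -[(7/12)·log₂(7/12) + (5/12)·log₂(5/12)]
  = 0.4536 + 0.5263
  = 0.9799 bits

I(A;B) = H(A) + H(B) - H(A,B)
  = 0.9799 + 0.9799 - 0.9799
  = 0.9799 bits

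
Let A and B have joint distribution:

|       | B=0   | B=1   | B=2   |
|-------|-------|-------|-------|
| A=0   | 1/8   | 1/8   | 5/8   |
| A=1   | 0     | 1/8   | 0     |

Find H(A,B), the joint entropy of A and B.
H(A,B) = -Σ P(A,B) log₂ P(A,B), summed over the non-zero cells:
H(A,B) = -[(1/8)·log₂(1/8) + (1/8)·log₂(1/8) + (5/8)·log₂(5/8) + (1/8)·log₂(1/8)]
  = 0.3750 + 0.3750 + 0.4238 + 0.3750
  = 1.5488 bits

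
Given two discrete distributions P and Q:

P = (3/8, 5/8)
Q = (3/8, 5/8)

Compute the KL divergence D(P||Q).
D(P||Q) = Σ P(i) log₂(P(i)/Q(i))
  i=0: (3/8) × log₂((3/8)/(3/8)) = (3/8) × log₂(1) = 0.0000
  i=1: (5/8) × log₂((5/8)/(5/8)) = (5/8) × log₂(1) = 0.0000
D(P||Q) = 0.0000 + 0.0000
  = 0.0000 bits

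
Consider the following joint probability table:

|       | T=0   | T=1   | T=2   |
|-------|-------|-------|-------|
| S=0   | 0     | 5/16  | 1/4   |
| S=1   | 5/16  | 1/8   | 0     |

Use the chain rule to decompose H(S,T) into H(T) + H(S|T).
By the chain rule: H(S,T) = H(T) + H(S|T)

Marginal P(T) (column sums):
  P(T=0) = 0 + 5/16 = 5/16
  P(T=1) = 5/16 + 1/8 = 7/16
  P(T=2) = 1/4 + 0 = 1/4
H(T) = -[(5/16)·log₂(5/16) + (7/16)·log₂(7/16) + (1/4)·log₂(1/4)]
  = 0.5244 + 0.5218 + 0.5000
  = 1.5462 bits
H(S|T) = -Σ P(S,T)·log₂ P(S|T), where P(S|T) = P(S,T) / P(T)
  (cells with P(S,T) = 0 contribute 0)
  (S=0,T=1): P(S|T) = (5/16)/(7/16) = 5/7;  -(5/16)·log₂(5/7) = 0.1517
  (S=0,T=2): P(S|T) = (1/4)/(1/4) = 1;  -(1/4)·log₂(1) = 0.0000
  (S=1,T=0): P(S|T) = (5/16)/(5/16) = 1;  -(5/16)·log₂(1) = 0.0000
  (S=1,T=1): P(S|T) = (1/8)/(7/16) = 2/7;  -(1/8)·log₂(2/7) = 0.2259
H(S|T) = 0.1517 + 0.0000 + 0.0000 + 0.2259
  = 0.3776 bits

H(S,T) = H(T) + H(S|T) = 1.5462 + 0.3776 = 1.9238 bits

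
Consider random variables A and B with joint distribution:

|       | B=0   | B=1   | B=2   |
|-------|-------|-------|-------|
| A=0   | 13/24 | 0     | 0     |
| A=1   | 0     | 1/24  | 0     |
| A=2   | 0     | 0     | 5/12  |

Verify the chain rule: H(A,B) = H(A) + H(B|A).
Left side:
H(A,B) = -[(13/24)·log₂(13/24) + (1/24)·log₂(1/24) + (5/12)·log₂(5/12)]
  = 0.4791 + 0.1910 + 0.5263
  = 1.1964 bits

Right side:
Marginal P(A) (row sums):
  P(A=0) = 13/24 + 0 + 0 = 13/24
  P(A=1) = 0 + 1/24 + 0 = 1/24
  P(A=2) = 0 + 0 + 5/12 = 5/12
H(A) = -[(13/24)·log₂(13/24) + (1/24)·log₂(1/24) + (5/12)·log₂(5/12)]
  = 0.4791 + 0.1910 + 0.5263
  = 1.1964 bits
H(B|A) = -Σ P(A,B)·log₂ P(B|A), where P(B|A) = P(A,B) / P(A)
  (cells with P(A,B) = 0 contribute 0)
  (A=0,B=0): P(B|A) = (13/24)/(13/24) = 1;  -(13/24)·log₂(1) = 0.0000
  (A=1,B=1): P(B|A) = (1/24)/(1/24) = 1;  -(1/24)·log₂(1) = 0.0000
  (A=2,B=2): P(B|A) = (5/12)/(5/12) = 1;  -(5/12)·log₂(1) = 0.0000
H(B|A) = 0.0000 + 0.0000 + 0.0000
  = 0.0000 bits
H(A) + H(B|A) = 1.1964 + 0.0000 = 1.1964 bits

Both sides equal 1.1964 bits, so the chain rule holds ✓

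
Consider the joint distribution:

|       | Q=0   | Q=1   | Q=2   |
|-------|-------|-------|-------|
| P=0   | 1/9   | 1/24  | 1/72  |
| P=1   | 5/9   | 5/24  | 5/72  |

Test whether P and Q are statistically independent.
Marginal P(P) (row sums):
  P(P=0) = 1/9 + 1/24 + 1/72 = 1/6
  P(P=1) = 5/9 + 5/24 + 5/72 = 5/6
Marginal P(Q) (column sums):
  P(Q=0) = 1/9 + 5/9 = 2/3
  P(Q=1) = 1/24 + 5/24 = 1/4
  P(Q=2) = 1/72 + 5/72 = 1/12

P and Q are independent iff P(P=i,Q=j) = P(P=i)·P(Q=j) for every cell.
  P(P=0)·P(Q=0) = 1/6 × 2/3 = 1/9 = P(P=0,Q=0) ✓
  P(P=0)·P(Q=1) = 1/6 × 1/4 = 1/24 = P(P=0,Q=1) ✓
  P(P=0)·P(Q=2) = 1/6 × 1/12 = 1/72 = P(P=0,Q=2) ✓
  P(P=1)·P(Q=0) = 5/6 × 2/3 = 5/9 = P(P=1,Q=0) ✓
  P(P=1)·P(Q=1) = 5/6 × 1/4 = 5/24 = P(P=1,Q=1) ✓
  P(P=1)·P(Q=2) = 5/6 × 1/12 = 5/72 = P(P=1,Q=2) ✓

Yes, P and Q are independent: every cell factors, so I(P;Q) = 0 bits.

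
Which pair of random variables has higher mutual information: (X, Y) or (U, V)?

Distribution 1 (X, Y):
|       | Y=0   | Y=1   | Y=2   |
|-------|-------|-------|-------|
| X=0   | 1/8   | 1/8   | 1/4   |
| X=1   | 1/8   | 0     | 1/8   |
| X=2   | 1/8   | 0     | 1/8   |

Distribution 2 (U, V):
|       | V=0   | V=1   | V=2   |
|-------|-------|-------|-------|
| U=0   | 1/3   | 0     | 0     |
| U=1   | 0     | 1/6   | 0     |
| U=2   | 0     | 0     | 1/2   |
Distribution 1 (X, Y):
Marginal P(X) (row sums):
  P(X=0) = 1/8 + 1/8 + 1/4 = 1/2
  P(X=1) = 1/8 + 0 + 1/8 = 1/4
  P(X=2) = 1/8 + 0 + 1/8 = 1/4
Marginal P(Y) (column sums):
  P(Y=0) = 1/8 + 1/8 + 1/8 = 3/8
  P(Y=1) = 1/8 + 0 + 0 = 1/8
  P(Y=2) = 1/4 + 1/8 + 1/8 = 1/2

H(X) = -[(1/2)·log₂(1/2) + (1/4)·log₂(1/4) + (1/4)·log₂(1/4)]
  = 0.5000 + 0.5000 + 0.5000
  = 1.5000 bits
H(Y) = -[(3/8)·log₂(3/8) + (1/8)·log₂(1/8) + (1/2)·log₂(1/2)]
  = 0.5306 + 0.3750 + 0.5000
  = 1.4056 bits
H(X,Y) = -[(1/8)·log₂(1/8) + (1/8)·log₂(1/8) + (1/4)·log₂(1/4) + (1/8)·log₂(1/8) + (1/8)·log₂(1/8) + (1/8)·log₂(1/8) + (1/8)·log₂(1/8)]
  = 0.3750 + 0.3750 + 0.5000 + 0.3750 + 0.3750 + 0.3750 + 0.3750
  = 2.7500 bits

I(X;Y) = H(X) + H(Y) - H(X,Y)
  = 1.5000 + 1.4056 - 2.7500
  = 0.1556 bits

Distribution 2 (U, V):
Marginal P(U) (row sums):
  P(U=0) = 1/3 + 0 + 0 = 1/3
  P(U=1) = 0 + 1/6 + 0 = 1/6
  P(U=2) = 0 + 0 + 1/2 = 1/2
Marginal P(V) (column sums):
  P(V=0) = 1/3 + 0 + 0 = 1/3
  P(V=1) = 0 + 1/6 + 0 = 1/6
  P(V=2) = 0 + 0 + 1/2 = 1/2

H(U) = -[(1/3)·log₂(1/3) + (1/6)·log₂(1/6) + (1/2)·log₂(1/2)]
  = 0.5283 + 0.4308 + 0.5000
  = 1.4591 bits
H(V) = -[(1/3)·log₂(1/3) + (1/6)·log₂(1/6) + (1/2)·log₂(1/2)]
  = 0.5283 + 0.4308 + 0.5000
  = 1.4591 bits
H(U,V) = -[(1/3)·log₂(1/3) + (1/6)·log₂(1/6) + (1/2)·log₂(1/2)]
  = 0.5283 + 0.4308 + 0.5000
  = 1.4591 bits

I(U;V) = H(U) + H(V) - H(U,V)
  = 1.4591 + 1.4591 - 1.4591
  = 1.4591 bits

I(U;V) = 1.4591 bits > I(X;Y) = 0.1556 bits, so (U, V) has the higher mutual information (stronger dependence).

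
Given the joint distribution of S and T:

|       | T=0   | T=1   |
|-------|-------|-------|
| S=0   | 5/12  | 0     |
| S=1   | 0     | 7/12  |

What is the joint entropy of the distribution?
H(S,T) = -Σ P(S,T) log₂ P(S,T), summed over the non-zero cells:
H(S,T) = -[(5/12)·log₂(5/12) + (7/12)·log₂(7/12)]
  = 0.5263 + 0.4536
  = 0.9799 bits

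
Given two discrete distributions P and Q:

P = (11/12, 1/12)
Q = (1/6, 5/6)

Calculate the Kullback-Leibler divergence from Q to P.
D(P||Q) = Σ P(i) log₂(P(i)/Q(i))
  i=0: (11/12) × log₂((11/12)/(1/6)) = (11/12) × log₂(11/2) = 2.2545
  i=1: (1/12) × log₂((1/12)/(5/6)) = (1/12) × log₂(1/10) = -0.2768
D(P||Q) = 2.2545 - 0.2768
  = 1.9777 bits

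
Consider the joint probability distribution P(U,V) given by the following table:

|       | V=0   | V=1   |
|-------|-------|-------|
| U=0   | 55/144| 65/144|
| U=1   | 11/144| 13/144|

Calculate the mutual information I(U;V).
Marginal P(U) (row sums):
  P(U=0) = 55/144 + 65/144 = 5/6
  P(U=1) = 11/144 + 13/144 = 1/6
Marginal P(V) (column sums):
  P(V=0) = 55/144 + 11/144 = 11/24
  P(V=1) = 65/144 + 13/144 = 13/24

H(U) = -[(5/6)·log₂(5/6) + (1/6)·log₂(1/6)]
  = 0.2192 + 0.4308
  = 0.6500 bits
H(V) = -[(11/24)·log₂(11/24) + (13/24)·log₂(13/24)]
  = 0.5159 + 0.4791
  = 0.9950 bits
H(U,V) = -[(55/144)·log₂(55/144) + (65/144)·log₂(65/144) + (11/144)·log₂(11/144) + (13/144)·log₂(13/144)]
  = 0.5304 + 0.5180 + 0.2834 + 0.3132
  = 1.6450 bits

I(U;V) = H(U) + H(V) - H(U,V)
  = 0.6500 + 0.9950 - 1.6450
  = 0.0000 bits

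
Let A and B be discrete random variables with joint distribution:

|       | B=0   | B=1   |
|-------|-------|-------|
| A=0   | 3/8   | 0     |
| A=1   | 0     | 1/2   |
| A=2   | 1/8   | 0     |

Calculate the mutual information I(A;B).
Marginal P(A) (row sums):
  P(A=0) = 3/8 + 0 = 3/8
  P(A=1) = 0 + 1/2 = 1/2
  P(A=2) = 1/8 + 0 = 1/8
Marginal P(B) (column sums):
  P(B=0) = 3/8 + 0 + 1/8 = 1/2
  P(B=1) = 0 + 1/2 + 0 = 1/2

H(A) = -[(3/8)·log₂(3/8) + (1/2)·log₂(1/2) + (1/8)·log₂(1/8)]
  = 0.5306 + 0.5000 + 0.3750
  = 1.4056 bits
H(B) = -[(1/2)·log₂(1/2) + (1/2)·log₂(1/2)]
  = 0.5000 + 0.5000
  = 1.0000 bits
H(A,B) = -[(3/8)·log₂(3/8) + (1/2)·log₂(1/2) + (1/8)·log₂(1/8)]
  = 0.5306 + 0.5000 + 0.3750
  = 1.4056 bits

I(A;B) = H(A) + H(B) - H(A,B)
  = 1.4056 + 1.0000 - 1.4056
  = 1.0000 bits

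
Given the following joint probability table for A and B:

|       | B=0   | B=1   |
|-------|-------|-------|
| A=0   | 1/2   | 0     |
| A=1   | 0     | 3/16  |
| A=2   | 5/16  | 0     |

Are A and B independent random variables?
Marginal P(A) (row sums):
  P(A=0) = 1/2 + 0 = 1/2
  P(A=1) = 0 + 3/16 = 3/16
  P(A=2) = 5/16 + 0 = 5/16
Marginal P(B) (column sums):
  P(B=0) = 1/2 + 0 + 5/16 = 13/16
  P(B=1) = 0 + 3/16 + 0 = 3/16

A and B are independent iff P(A=i,B=j) = P(A=i)·P(B=j) for every cell.
  P(A=0)·P(B=0) = 1/2 × 13/16 = 13/32, but P(A=0,B=0) = 1/2 ✗

No, A and B are not independent. Quantitatively, I(A;B) > 0:

H(A) = -[(1/2)·log₂(1/2) + (3/16)·log₂(3/16) + (5/16)·log₂(5/16)]
  = 0.5000 + 0.4528 + 0.5244
  = 1.4772 bits
H(B) = -[(13/16)·log₂(13/16) + (3/16)·log₂(3/16)]
  = 0.2434 + 0.4528
  = 0.6962 bits
H(A,B) = -[(1/2)·log₂(1/2) + (3/16)·log₂(3/16) + (5/16)·log₂(5/16)]
  = 0.5000 + 0.4528 + 0.5244
  = 1.4772 bits
I(A;B) = H(A) + H(B) - H(A,B) = 1.4772 + 0.6962 - 1.4772 = 0.6962 bits > 0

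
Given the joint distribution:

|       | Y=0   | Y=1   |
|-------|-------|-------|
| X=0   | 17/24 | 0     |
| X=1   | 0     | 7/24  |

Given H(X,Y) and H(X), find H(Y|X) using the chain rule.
From the chain rule: H(X,Y) = H(X) + H(Y|X)
Therefore: H(Y|X) = H(X,Y) - H(X)

H(X,Y) = -[(17/24)·log₂(17/24) + (7/24)·log₂(7/24)]
  = 0.3524 + 0.5185
  = 0.8709 bits
Marginal P(X) (row sums):
  P(X=0) = 17/24 + 0 = 17/24
  P(X=1) = 0 + 7/24 = 7/24
H(X) = -[(17/24)·log₂(17/24) + (7/24)·log₂(7/24)]
  = 0.3524 + 0.5185
  = 0.8709 bits

H(Y|X) = 0.8709 - 0.8709 = 0.0000 bits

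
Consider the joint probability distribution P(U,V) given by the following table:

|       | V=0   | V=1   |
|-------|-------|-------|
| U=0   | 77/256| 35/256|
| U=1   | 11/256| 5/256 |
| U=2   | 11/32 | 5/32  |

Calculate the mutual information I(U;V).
Marginal P(U) (row sums):
  P(U=0) = 77/256 + 35/256 = 7/16
  P(U=1) = 11/256 + 5/256 = 1/16
  P(U=2) = 11/32 + 5/32 = 1/2
Marginal P(V) (column sums):
  P(V=0) = 77/256 + 11/256 + 11/32 = 11/16
  P(V=1) = 35/256 + 5/256 + 5/32 = 5/16

H(U) = -[(7/16)·log₂(7/16) + (1/16)·log₂(1/16) + (1/2)·log₂(1/2)]
  = 0.5218 + 0.2500 + 0.5000
  = 1.2718 bits
H(V) = -[(11/16)·log₂(11/16) + (5/16)·log₂(5/16)]
  = 0.3716 + 0.5244
  = 0.8960 bits
H(U,V) = -[(77/256)·log₂(77/256) + (35/256)·log₂(35/256) + (11/256)·log₂(11/256) + (5/256)·log₂(5/256) + (11/32)·log₂(11/32) + (5/32)·log₂(5/32)]
  = 0.5213 + 0.3925 + 0.1951 + 0.1109 + 0.5296 + 0.4184
  = 2.1678 bits

I(U;V) = H(U) + H(V) - H(U,V)
  = 1.2718 + 0.8960 - 2.1678
  = 0.0000 bits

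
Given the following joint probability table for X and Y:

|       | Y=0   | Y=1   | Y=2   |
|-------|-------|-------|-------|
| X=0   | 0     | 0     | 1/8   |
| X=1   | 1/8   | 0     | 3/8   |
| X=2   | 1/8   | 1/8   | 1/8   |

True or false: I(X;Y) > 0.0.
Marginal P(X) (row sums):
  P(X=0) = 0 + 0 + 1/8 = 1/8
  P(X=1) = 1/8 + 0 + 3/8 = 1/2
  P(X=2) = 1/8 + 1/8 + 1/8 = 3/8
Marginal P(Y) (column sums):
  P(Y=0) = 0 + 1/8 + 1/8 = 1/4
  P(Y=1) = 0 + 0 + 1/8 = 1/8
  P(Y=2) = 1/8 + 3/8 + 1/8 = 5/8

H(X) = -[(1/8)·log₂(1/8) + (1/2)·log₂(1/2) + (3/8)·log₂(3/8)]
  = 0.3750 + 0.5000 + 0.5306
  = 1.4056 bits
H(Y) = -[(1/4)·log₂(1/4) + (1/8)·log₂(1/8) + (5/8)·log₂(5/8)]
  = 0.5000 + 0.3750 + 0.4238
  = 1.2988 bits
H(X,Y) = -[(1/8)·log₂(1/8) + (1/8)·log₂(1/8) + (3/8)·log₂(3/8) + (1/8)·log₂(1/8) + (1/8)·log₂(1/8) + (1/8)·log₂(1/8)]
  = 0.3750 + 0.3750 + 0.5306 + 0.3750 + 0.3750 + 0.3750
  = 2.4056 bits

I(X;Y) = H(X) + H(Y) - H(X,Y)
  = 1.4056 + 1.2988 - 2.4056
  = 0.2988 bits

True. I(X;Y) = 0.2988 bits, which is > 0.0 bits.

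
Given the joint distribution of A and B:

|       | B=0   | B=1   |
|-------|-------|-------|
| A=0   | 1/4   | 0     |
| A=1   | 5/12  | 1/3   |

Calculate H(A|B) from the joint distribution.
Marginal P(B) (column sums):
  P(B=0) = 1/4 + 5/12 = 2/3
  P(B=1) = 0 + 1/3 = 1/3

H(A|B) = -Σ P(A,B)·log₂ P(A|B), where P(A|B) = P(A,B) / P(B)
  (cells with P(A,B) = 0 contribute 0)
  (A=0,B=0): P(A|B) = (1/4)/(2/3) = 3/8;  -(1/4)·log₂(3/8) = 0.3538
  (A=1,B=0): P(A|B) = (5/12)/(2/3) = 5/8;  -(5/12)·log₂(5/8) = 0.2825
  (A=1,B=1): P(A|B) = (1/3)/(1/3) = 1;  -(1/3)·log₂(1) = 0.0000
H(A|B) = 0.3538 + 0.2825 + 0.0000
  = 0.6363 bits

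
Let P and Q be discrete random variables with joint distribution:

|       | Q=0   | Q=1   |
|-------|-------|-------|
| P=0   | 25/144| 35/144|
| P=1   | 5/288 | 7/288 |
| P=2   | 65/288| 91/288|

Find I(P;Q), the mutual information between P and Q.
Marginal P(P) (row sums):
  P(P=0) = 25/144 + 35/144 = 5/12
  P(P=1) = 5/288 + 7/288 = 1/24
  P(P=2) = 65/288 + 91/288 = 13/24
Marginal P(Q) (column sums):
  P(Q=0) = 25/144 + 5/288 + 65/288 = 5/12
  P(Q=1) = 35/144 + 7/288 + 91/288 = 7/12

H(P) = -[(5/12)·log₂(5/12) + (1/24)·log₂(1/24) + (13/24)·log₂(13/24)]
  = 0.5263 + 0.1910 + 0.4791
  = 1.1964 bits
H(Q) = -[(5/12)·log₂(5/12) + (7/12)·log₂(7/12)]
  = 0.5263 + 0.4536
  = 0.9799 bits
H(P,Q) = -[(25/144)·log₂(25/144) + (35/144)·log₂(35/144) + (5/288)·log₂(5/288) + (7/288)·log₂(7/288) + (65/288)·log₂(65/288) + (91/288)·log₂(91/288)]
  = 0.4386 + 0.4960 + 0.1015 + 0.1303 + 0.4847 + 0.5252
  = 2.1763 bits

I(P;Q) = H(P) + H(Q) - H(P,Q)
  = 1.1964 + 0.9799 - 2.1763
  = 0.0000 bits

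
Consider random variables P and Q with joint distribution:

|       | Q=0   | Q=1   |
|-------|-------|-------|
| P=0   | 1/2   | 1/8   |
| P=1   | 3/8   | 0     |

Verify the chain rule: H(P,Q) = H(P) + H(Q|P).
Left side:
H(P,Q) = -[(1/2)·log₂(1/2) + (1/8)·log₂(1/8) + (3/8)·log₂(3/8)]
  = 0.5000 + 0.3750 + 0.5306
  = 1.4056 bits

Right side:
Marginal P(P) (row sums):
  P(P=0) = 1/2 + 1/8 = 5/8
  P(P=1) = 3/8 + 0 = 3/8
H(P) = -[(5/8)·log₂(5/8) + (3/8)·log₂(3/8)]
  = 0.4238 + 0.5306
  = 0.9544 bits
H(Q|P) = -Σ P(P,Q)·log₂ P(Q|P), where P(Q|P) = P(P,Q) / P(P)
  (cells with P(P,Q) = 0 contribute 0)
  (P=0,Q=0): P(Q|P) = (1/2)/(5/8) = 4/5;  -(1/2)·log₂(4/5) = 0.1610
  (P=0,Q=1): P(Q|P) = (1/8)/(5/8) = 1/5;  -(1/8)·log₂(1/5) = 0.2902
  (P=1,Q=0): P(Q|P) = (3/8)/(3/8) = 1;  -(3/8)·log₂(1) = 0.0000
H(Q|P) = 0.1610 + 0.2902 + 0.0000
  = 0.4512 bits
H(P) + H(Q|P) = 0.9544 + 0.4512 = 1.4056 bits

Both sides equal 1.4056 bits, so the chain rule holds ✓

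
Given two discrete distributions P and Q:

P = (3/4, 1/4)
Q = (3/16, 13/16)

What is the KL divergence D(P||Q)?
D(P||Q) = Σ P(i) log₂(P(i)/Q(i))
  i=0: (3/4) × log₂((3/4)/(3/16)) = (3/4) × log₂(4) = 1.5000
  i=1: (1/4) × log₂((1/4)/(13/16)) = (1/4) × log₂(4/13) = -0.4251
D(P||Q) = 1.5000 - 0.4251
  = 1.0749 bits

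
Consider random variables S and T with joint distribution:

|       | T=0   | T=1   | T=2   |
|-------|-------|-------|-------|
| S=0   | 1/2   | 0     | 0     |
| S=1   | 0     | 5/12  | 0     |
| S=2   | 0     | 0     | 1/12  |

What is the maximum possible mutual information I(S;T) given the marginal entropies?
The upper bound on mutual information is I(S;T) ≤ min(H(S), H(T)).

Marginal P(S) (row sums):
  P(S=0) = 1/2 + 0 + 0 = 1/2
  P(S=1) = 0 + 5/12 + 0 = 5/12
  P(S=2) = 0 + 0 + 1/12 = 1/12
Marginal P(T) (column sums):
  P(T=0) = 1/2 + 0 + 0 = 1/2
  P(T=1) = 0 + 5/12 + 0 = 5/12
  P(T=2) = 0 + 0 + 1/12 = 1/12

H(S) = -[(1/2)·log₂(1/2) + (5/12)·log₂(5/12) + (1/12)·log₂(1/12)]
  = 0.5000 + 0.5263 + 0.2987
  = 1.3250 bits
H(T) = -[(1/2)·log₂(1/2) + (5/12)·log₂(5/12) + (1/12)·log₂(1/12)]
  = 0.5000 + 0.5263 + 0.2987
  = 1.3250 bits

Maximum possible I(S;T) = min(1.3250, 1.3250) = 1.3250 bits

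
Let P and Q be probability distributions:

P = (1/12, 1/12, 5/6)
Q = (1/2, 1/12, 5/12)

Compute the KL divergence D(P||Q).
D(P||Q) = Σ P(i) log₂(P(i)/Q(i))
  i=0: (1/12) × log₂((1/12)/(1/2)) = (1/12) × log₂(1/6) = -0.2154
  i=1: (1/12) × log₂((1/12)/(1/12)) = (1/12) × log₂(1) = 0.0000
  i=2: (5/6) × log₂((5/6)/(5/12)) = (5/6) × log₂(2) = 0.8333
D(P||Q) = -0.2154 + 0.0000 + 0.8333
  = 0.6179 bits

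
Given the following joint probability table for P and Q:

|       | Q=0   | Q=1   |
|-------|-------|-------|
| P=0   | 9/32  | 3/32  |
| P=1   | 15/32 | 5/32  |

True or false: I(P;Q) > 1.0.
Marginal P(P) (row sums):
  P(P=0) = 9/32 + 3/32 = 3/8
  P(P=1) = 15/32 + 5/32 = 5/8
Marginal P(Q) (column sums):
  P(Q=0) = 9/32 + 15/32 = 3/4
  P(Q=1) = 3/32 + 5/32 = 1/4

H(P) = -[(3/8)·log₂(3/8) + (5/8)·log₂(5/8)]
  = 0.5306 + 0.4238
  = 0.9544 bits
H(Q) = -[(3/4)·log₂(3/4) + (1/4)·log₂(1/4)]
  = 0.3113 + 0.5000
  = 0.8113 bits
H(P,Q) = -[(9/32)·log₂(9/32) + (3/32)·log₂(3/32) + (15/32)·log₂(15/32) + (5/32)·log₂(5/32)]
  = 0.5147 + 0.3202 + 0.5124 + 0.4184
  = 1.7657 bits

I(P;Q) = H(P) + H(Q) - H(P,Q)
  = 0.9544 + 0.8113 - 1.7657
  = 0.0000 bits

False. I(P;Q) = 0.0000 bits, which is ≤ 1.0 bits.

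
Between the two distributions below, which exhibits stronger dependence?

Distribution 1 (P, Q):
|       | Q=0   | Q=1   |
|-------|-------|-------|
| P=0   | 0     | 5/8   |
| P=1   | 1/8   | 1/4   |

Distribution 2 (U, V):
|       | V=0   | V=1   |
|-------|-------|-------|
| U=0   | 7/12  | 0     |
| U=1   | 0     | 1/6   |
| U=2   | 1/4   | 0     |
Distribution 1 (P, Q):
Marginal P(P) (row sums):
  P(P=0) = 0 + 5/8 = 5/8
  P(P=1) = 1/8 + 1/4 = 3/8
Marginal P(Q) (column sums):
  P(Q=0) = 0 + 1/8 = 1/8
  P(Q=1) = 5/8 + 1/4 = 7/8

H(P) = -[(5/8)·log₂(5/8) + (3/8)·log₂(3/8)]
  = 0.4238 + 0.5306
  = 0.9544 bits
H(Q) = -[(1/8)·log₂(1/8) + (7/8)·log₂(7/8)]
  = 0.3750 + 0.1686
  = 0.5436 bits
H(P,Q) = -[(5/8)·log₂(5/8) + (1/8)·log₂(1/8) + (1/4)·log₂(1/4)]
  = 0.4238 + 0.3750 + 0.5000
  = 1.2988 bits

I(P;Q) = H(P) + H(Q) - H(P,Q)
  = 0.9544 + 0.5436 - 1.2988
  = 0.1992 bits

Distribution 2 (U, V):
Marginal P(U) (row sums):
  P(U=0) = 7/12 + 0 = 7/12
  P(U=1) = 0 + 1/6 = 1/6
  P(U=2) = 1/4 + 0 = 1/4
Marginal P(V) (column sums):
  P(V=0) = 7/12 + 0 + 1/4 = 5/6
  P(V=1) = 0 + 1/6 + 0 = 1/6

H(U) = -[(7/12)·log₂(7/12) + (1/6)·log₂(1/6) + (1/4)·log₂(1/4)]
  = 0.4536 + 0.4308 + 0.5000
  = 1.3844 bits
H(V) = -[(5/6)·log₂(5/6) + (1/6)·log₂(1/6)]
  = 0.2192 + 0.4308
  = 0.6500 bits
H(U,V) = -[(7/12)·log₂(7/12) + (1/6)·log₂(1/6) + (1/4)·log₂(1/4)]
  = 0.4536 + 0.4308 + 0.5000
  = 1.3844 bits

I(U;V) = H(U) + H(V) - H(U,V)
  = 1.3844 + 0.6500 - 1.3844
  = 0.6500 bits

I(U;V) = 0.6500 bits > I(P;Q) = 0.1992 bits, so (U, V) has the higher mutual information (stronger dependence).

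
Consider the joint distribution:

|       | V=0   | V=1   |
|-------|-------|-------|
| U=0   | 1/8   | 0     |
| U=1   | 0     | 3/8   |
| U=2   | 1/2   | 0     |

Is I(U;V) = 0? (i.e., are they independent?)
Marginal P(U) (row sums):
  P(U=0) = 1/8 + 0 = 1/8
  P(U=1) = 0 + 3/8 = 3/8
  P(U=2) = 1/2 + 0 = 1/2
Marginal P(V) (column sums):
  P(V=0) = 1/8 + 0 + 1/2 = 5/8
  P(V=1) = 0 + 3/8 + 0 = 3/8

U and V are independent iff P(U=i,V=j) = P(U=i)·P(V=j) for every cell.
  P(U=0)·P(V=0) = 1/8 × 5/8 = 5/64, but P(U=0,V=0) = 1/8 ✗

No, U and V are not independent. Quantitatively, I(U;V) > 0:

H(U) = -[(1/8)·log₂(1/8) + (3/8)·log₂(3/8) + (1/2)·log₂(1/2)]
  = 0.3750 + 0.5306 + 0.5000
  = 1.4056 bits
H(V) = -[(5/8)·log₂(5/8) + (3/8)·log₂(3/8)]
  = 0.4238 + 0.5306
  = 0.9544 bits
H(U,V) = -[(1/8)·log₂(1/8) + (3/8)·log₂(3/8) + (1/2)·log₂(1/2)]
  = 0.3750 + 0.5306 + 0.5000
  = 1.4056 bits
I(U;V) = H(U) + H(V) - H(U,V) = 1.4056 + 0.9544 - 1.4056 = 0.9544 bits > 0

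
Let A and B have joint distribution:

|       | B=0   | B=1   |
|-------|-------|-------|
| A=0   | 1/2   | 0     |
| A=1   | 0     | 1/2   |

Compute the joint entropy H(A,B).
H(A,B) = -Σ P(A,B) log₂ P(A,B), summed over the non-zero cells:
H(A,B) = -[(1/2)·log₂(1/2) + (1/2)·log₂(1/2)]
  = 0.5000 + 0.5000
  = 1.0000 bits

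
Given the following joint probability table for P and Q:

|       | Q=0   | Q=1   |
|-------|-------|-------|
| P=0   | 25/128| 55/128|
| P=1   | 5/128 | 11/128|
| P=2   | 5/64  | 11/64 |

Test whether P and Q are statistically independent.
Marginal P(P) (row sums):
  P(P=0) = 25/128 + 55/128 = 5/8
  P(P=1) = 5/128 + 11/128 = 1/8
  P(P=2) = 5/64 + 11/64 = 1/4
Marginal P(Q) (column sums):
  P(Q=0) = 25/128 + 5/128 + 5/64 = 5/16
  P(Q=1) = 55/128 + 11/128 + 11/64 = 11/16

P and Q are independent iff P(P=i,Q=j) = P(P=i)·P(Q=j) for every cell.
  P(P=0)·P(Q=0) = 5/8 × 5/16 = 25/128 = P(P=0,Q=0) ✓
  P(P=0)·P(Q=1) = 5/8 × 11/16 = 55/128 = P(P=0,Q=1) ✓
  P(P=1)·P(Q=0) = 1/8 × 5/16 = 5/128 = P(P=1,Q=0) ✓
  P(P=1)·P(Q=1) = 1/8 × 11/16 = 11/128 = P(P=1,Q=1) ✓
  P(P=2)·P(Q=0) = 1/4 × 5/16 = 5/64 = P(P=2,Q=0) ✓
  P(P=2)·P(Q=1) = 1/4 × 11/16 = 11/64 = P(P=2,Q=1) ✓

Yes, P and Q are independent: every cell factors, so I(P;Q) = 0 bits.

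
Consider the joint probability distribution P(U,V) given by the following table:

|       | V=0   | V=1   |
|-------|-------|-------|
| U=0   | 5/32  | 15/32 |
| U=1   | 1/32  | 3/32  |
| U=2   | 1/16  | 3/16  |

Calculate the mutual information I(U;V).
Marginal P(U) (row sums):
  P(U=0) = 5/32 + 15/32 = 5/8
  P(U=1) = 1/32 + 3/32 = 1/8
  P(U=2) = 1/16 + 3/16 = 1/4
Marginal P(V) (column sums):
  P(V=0) = 5/32 + 1/32 + 1/16 = 1/4
  P(V=1) = 15/32 + 3/32 + 3/16 = 3/4

H(U) = -[(5/8)·log₂(5/8) + (1/8)·log₂(1/8) + (1/4)·log₂(1/4)]
  = 0.4238 + 0.3750 + 0.5000
  = 1.2988 bits
H(V) = -[(1/4)·log₂(1/4) + (3/4)·log₂(3/4)]
  = 0.5000 + 0.3113
  = 0.8113 bits
H(U,V) = -[(5/32)·log₂(5/32) + (15/32)·log₂(15/32) + (1/32)·log₂(1/32) + (3/32)·log₂(3/32) + (1/16)·log₂(1/16) + (3/16)·log₂(3/16)]
  = 0.4184 + 0.5124 + 0.1563 + 0.3202 + 0.2500 + 0.4528
  = 2.1101 bits

I(U;V) = H(U) + H(V) - H(U,V)
  = 1.2988 + 0.8113 - 2.1101
  = 0.0000 bits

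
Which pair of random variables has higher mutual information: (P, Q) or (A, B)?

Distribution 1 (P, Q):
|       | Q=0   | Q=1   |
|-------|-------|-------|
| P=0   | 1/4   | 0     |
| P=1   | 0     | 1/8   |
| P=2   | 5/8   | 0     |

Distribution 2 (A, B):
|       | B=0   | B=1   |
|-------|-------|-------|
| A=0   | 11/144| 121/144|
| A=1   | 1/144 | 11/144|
Distribution 1 (P, Q):
Marginal P(P) (row sums):
  P(P=0) = 1/4 + 0 = 1/4
  P(P=1) = 0 + 1/8 = 1/8
  P(P=2) = 5/8 + 0 = 5/8
Marginal P(Q) (column sums):
  P(Q=0) = 1/4 + 0 + 5/8 = 7/8
  P(Q=1) = 0 + 1/8 + 0 = 1/8

H(P) = -[(1/4)·log₂(1/4) + (1/8)·log₂(1/8) + (5/8)·log₂(5/8)]
  = 0.5000 + 0.3750 + 0.4238
  = 1.2988 bits
H(Q) = -[(7/8)·log₂(7/8) + (1/8)·log₂(1/8)]
  = 0.1686 + 0.3750
  = 0.5436 bits
H(P,Q) = -[(1/4)·log₂(1/4) + (1/8)·log₂(1/8) + (5/8)·log₂(5/8)]
  = 0.5000 + 0.3750 + 0.4238
  = 1.2988 bits

I(P;Q) = H(P) + H(Q) - H(P,Q)
  = 1.2988 + 0.5436 - 1.2988
  = 0.5436 bits

Distribution 2 (A, B):
Marginal P(A) (row sums):
  P(A=0) = 11/144 + 121/144 = 11/12
  P(A=1) = 1/144 + 11/144 = 1/12
Marginal P(B) (column sums):
  P(B=0) = 11/144 + 1/144 = 1/12
  P(B=1) = 121/144 + 11/144 = 11/12

H(A) = -[(11/12)·log₂(11/12) + (1/12)·log₂(1/12)]
  = 0.1151 + 0.2987
  = 0.4138 bits
H(B) = -[(1/12)·log₂(1/12) + (11/12)·log₂(11/12)]
  = 0.2987 + 0.1151
  = 0.4138 bits
H(A,B) = -[(11/144)·log₂(11/144) + (121/144)·log₂(121/144) + (1/144)·log₂(1/144) + (11/144)·log₂(11/144)]
  = 0.2834 + 0.2110 + 0.0498 + 0.2834
  = 0.8276 bits

I(A;B) = H(A) + H(B) - H(A,B)
  = 0.4138 + 0.4138 - 0.8276
  = 0.0000 bits

I(P;Q) = 0.5436 bits > I(A;B) = 0.0000 bits, so (P, Q) has the higher mutual information (stronger dependence).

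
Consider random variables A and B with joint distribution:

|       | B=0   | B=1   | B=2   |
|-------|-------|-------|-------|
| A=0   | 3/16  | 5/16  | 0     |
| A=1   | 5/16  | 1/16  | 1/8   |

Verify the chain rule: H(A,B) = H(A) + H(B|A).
Left side:
H(A,B) = -[(3/16)·log₂(3/16) + (5/16)·log₂(5/16) + (5/16)·log₂(5/16) + (1/16)·log₂(1/16) + (1/8)·log₂(1/8)]
  = 0.4528 + 0.5244 + 0.5244 + 0.2500 + 0.3750
  = 2.1266 bits

Right side:
Marginal P(A) (row sums):
  P(A=0) = 3/16 + 5/16 + 0 = 1/2
  P(A=1) = 5/16 + 1/16 + 1/8 = 1/2
H(A) = -[(1/2)·log₂(1/2) + (1/2)·log₂(1/2)]
  = 0.5000 + 0.5000
  = 1.0000 bits
H(B|A) = -Σ P(A,B)·log₂ P(B|A), where P(B|A) = P(A,B) / P(A)
  (cells with P(A,B) = 0 contribute 0)
  (A=0,B=0): P(B|A) = (3/16)/(1/2) = 3/8;  -(3/16)·log₂(3/8) = 0.2653
  (A=0,B=1): P(B|A) = (5/16)/(1/2) = 5/8;  -(5/16)·log₂(5/8) = 0.2119
  (A=1,B=0): P(B|A) = (5/16)/(1/2) = 5/8;  -(5/16)·log₂(5/8) = 0.2119
  (A=1,B=1): P(B|A) = (1/16)/(1/2) = 1/8;  -(1/16)·log₂(1/8) = 0.1875
  (A=1,B=2): P(B|A) = (1/8)/(1/2) = 1/4;  -(1/8)·log₂(1/4) = 0.2500
H(B|A) = 0.2653 + 0.2119 + 0.2119 + 0.1875 + 0.2500
  = 1.1266 bits
H(A) + H(B|A) = 1.0000 + 1.1266 = 2.1266 bits

Both sides equal 2.1266 bits, so the chain rule holds ✓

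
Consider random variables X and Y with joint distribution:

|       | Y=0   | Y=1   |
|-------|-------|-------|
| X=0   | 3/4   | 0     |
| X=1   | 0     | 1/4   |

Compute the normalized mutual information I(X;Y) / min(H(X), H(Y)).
Marginal P(X) (row sums):
  P(X=0) = 3/4 + 0 = 3/4
  P(X=1) = 0 + 1/4 = 1/4
Marginal P(Y) (column sums):
  P(Y=0) = 3/4 + 0 = 3/4
  P(Y=1) = 0 + 1/4 = 1/4

H(X) = -[(3/4)·log₂(3/4) + (1/4)·log₂(1/4)]
  = 0.3113 + 0.5000
  = 0.8113 bits
H(Y) = -[(3/4)·log₂(3/4) + (1/4)·log₂(1/4)]
  = 0.3113 + 0.5000
  = 0.8113 bits
H(X,Y) = -[(3/4)·log₂(3/4) + (1/4)·log₂(1/4)]
  = 0.3113 + 0.5000
  = 0.8113 bits

I(X;Y) = H(X) + H(Y) - H(X,Y)
  = 0.8113 + 0.8113 - 0.8113
  = 0.8113 bits

min(H(X), H(Y)) = min(0.8113, 0.8113) = 0.8113 bits
Normalized MI = 0.8113 / 0.8113 = 1.0000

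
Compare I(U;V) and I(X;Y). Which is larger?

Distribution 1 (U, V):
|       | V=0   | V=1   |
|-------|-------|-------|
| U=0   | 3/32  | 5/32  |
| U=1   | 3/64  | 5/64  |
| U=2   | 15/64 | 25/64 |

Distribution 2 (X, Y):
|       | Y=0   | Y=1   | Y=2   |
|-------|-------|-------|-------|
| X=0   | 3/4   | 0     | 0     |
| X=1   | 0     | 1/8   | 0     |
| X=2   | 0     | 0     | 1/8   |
Distribution 1 (U, V):
Marginal P(U) (row sums):
  P(U=0) = 3/32 + 5/32 = 1/4
  P(U=1) = 3/64 + 5/64 = 1/8
  P(U=2) = 15/64 + 25/64 = 5/8
Marginal P(V) (column sums):
  P(V=0) = 3/32 + 3/64 + 15/64 = 3/8
  P(V=1) = 5/32 + 5/64 + 25/64 = 5/8

H(U) = -[(1/4)·log₂(1/4) + (1/8)·log₂(1/8) + (5/8)·log₂(5/8)]
  = 0.5000 + 0.3750 + 0.4238
  = 1.2988 bits
H(V) = -[(3/8)·log₂(3/8) + (5/8)·log₂(5/8)]
  = 0.5306 + 0.4238
  = 0.9544 bits
H(U,V) = -[(3/32)·log₂(3/32) + (5/32)·log₂(5/32) + (3/64)·log₂(3/64) + (5/64)·log₂(5/64) + (15/64)·log₂(15/64) + (25/64)·log₂(25/64)]
  = 0.3202 + 0.4184 + 0.2070 + 0.2873 + 0.4906 + 0.5297
  = 2.2532 bits

I(U;V) = H(U) + H(V) - H(U,V)
  = 1.2988 + 0.9544 - 2.2532
  = 0.0000 bits

Distribution 2 (X, Y):
Marginal P(X) (row sums):
  P(X=0) = 3/4 + 0 + 0 = 3/4
  P(X=1) = 0 + 1/8 + 0 = 1/8
  P(X=2) = 0 + 0 + 1/8 = 1/8
Marginal P(Y) (column sums):
  P(Y=0) = 3/4 + 0 + 0 = 3/4
  P(Y=1) = 0 + 1/8 + 0 = 1/8
  P(Y=2) = 0 + 0 + 1/8 = 1/8

H(X) = -[(3/4)·log₂(3/4) + (1/8)·log₂(1/8) + (1/8)·log₂(1/8)]
  = 0.3113 + 0.3750 + 0.3750
  = 1.0613 bits
H(Y) = -[(3/4)·log₂(3/4) + (1/8)·log₂(1/8) + (1/8)·log₂(1/8)]
  = 0.3113 + 0.3750 + 0.3750
  = 1.0613 bits
H(X,Y) = -[(3/4)·log₂(3/4) + (1/8)·log₂(1/8) + (1/8)·log₂(1/8)]
  = 0.3113 + 0.3750 + 0.3750
  = 1.0613 bits

I(X;Y) = H(X) + H(Y) - H(X,Y)
  = 1.0613 + 1.0613 - 1.0613
  = 1.0613 bits

I(X;Y) = 1.0613 bits > I(U;V) = 0.0000 bits, so (X, Y) has the higher mutual information (stronger dependence).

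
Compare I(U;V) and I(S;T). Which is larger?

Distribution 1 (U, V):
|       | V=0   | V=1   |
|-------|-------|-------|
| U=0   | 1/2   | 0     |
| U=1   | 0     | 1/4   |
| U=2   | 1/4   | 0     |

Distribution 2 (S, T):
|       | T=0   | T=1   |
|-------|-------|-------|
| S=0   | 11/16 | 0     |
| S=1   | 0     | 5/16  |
Distribution 1 (U, V):
Marginal P(U) (row sums):
  P(U=0) = 1/2 + 0 = 1/2
  P(U=1) = 0 + 1/4 = 1/4
  P(U=2) = 1/4 + 0 = 1/4
Marginal P(V) (column sums):
  P(V=0) = 1/2 + 0 + 1/4 = 3/4
  P(V=1) = 0 + 1/4 + 0 = 1/4

H(U) = -[(1/2)·log₂(1/2) + (1/4)·log₂(1/4) + (1/4)·log₂(1/4)]
  = 0.5000 + 0.5000 + 0.5000
  = 1.5000 bits
H(V) = -[(3/4)·log₂(3/4) + (1/4)·log₂(1/4)]
  = 0.3113 + 0.5000
  = 0.8113 bits
H(U,V) = -[(1/2)·log₂(1/2) + (1/4)·log₂(1/4) + (1/4)·log₂(1/4)]
  = 0.5000 + 0.5000 + 0.5000
  = 1.5000 bits

I(U;V) = H(U) + H(V) - H(U,V)
  = 1.5000 + 0.8113 - 1.5000
  = 0.8113 bits

Distribution 2 (S, T):
Marginal P(S) (row sums):
  P(S=0) = 11/16 + 0 = 11/16
  P(S=1) = 0 + 5/16 = 5/16
Marginal P(T) (column sums):
  P(T=0) = 11/16 + 0 = 11/16
  P(T=1) = 0 + 5/16 = 5/16

H(S) = -[(11/16)·log₂(11/16) + (5/16)·log₂(5/16)]
  = 0.3716 + 0.5244
  = 0.8960 bits
H(T) = -[(11/16)·log₂(11/16) + (5/16)·log₂(5/16)]
  = 0.3716 + 0.5244
  = 0.8960 bits
H(S,T) = -[(11/16)·log₂(11/16) + (5/16)·log₂(5/16)]
  = 0.3716 + 0.5244
  = 0.8960 bits

I(S;T) = H(S) + H(T) - H(S,T)
  = 0.8960 + 0.8960 - 0.8960
  = 0.8960 bits

I(S;T) = 0.8960 bits > I(U;V) = 0.8113 bits, so (S, T) has the higher mutual information (stronger dependence).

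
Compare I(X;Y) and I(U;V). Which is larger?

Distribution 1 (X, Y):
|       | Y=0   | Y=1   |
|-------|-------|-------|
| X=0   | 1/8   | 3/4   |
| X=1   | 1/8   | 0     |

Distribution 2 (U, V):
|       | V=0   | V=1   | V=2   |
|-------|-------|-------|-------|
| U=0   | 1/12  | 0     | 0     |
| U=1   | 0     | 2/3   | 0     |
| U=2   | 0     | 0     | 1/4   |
Distribution 1 (X, Y):
Marginal P(X) (row sums):
  P(X=0) = 1/8 + 3/4 = 7/8
  P(X=1) = 1/8 + 0 = 1/8
Marginal P(Y) (column sums):
  P(Y=0) = 1/8 + 1/8 = 1/4
  P(Y=1) = 3/4 + 0 = 3/4

H(X) = -[(7/8)·log₂(7/8) + (1/8)·log₂(1/8)]
  = 0.1686 + 0.3750
  = 0.5436 bits
H(Y) = -[(1/4)·log₂(1/4) + (3/4)·log₂(3/4)]
  = 0.5000 + 0.3113
  = 0.8113 bits
H(X,Y) = -[(1/8)·log₂(1/8) + (3/4)·log₂(3/4) + (1/8)·log₂(1/8)]
  = 0.3750 + 0.3113 + 0.3750
  = 1.0613 bits

I(X;Y) = H(X) + H(Y) - H(X,Y)
  = 0.5436 + 0.8113 - 1.0613
  = 0.2936 bits

Distribution 2 (U, V):
Marginal P(U) (row sums):
  P(U=0) = 1/12 + 0 + 0 = 1/12
  P(U=1) = 0 + 2/3 + 0 = 2/3
  P(U=2) = 0 + 0 + 1/4 = 1/4
Marginal P(V) (column sums):
  P(V=0) = 1/12 + 0 + 0 = 1/12
  P(V=1) = 0 + 2/3 + 0 = 2/3
  P(V=2) = 0 + 0 + 1/4 = 1/4

H(U) = -[(1/12)·log₂(1/12) + (2/3)·log₂(2/3) + (1/4)·log₂(1/4)]
  = 0.2987 + 0.3900 + 0.5000
  = 1.1887 bits
H(V) = -[(1/12)·log₂(1/12) + (2/3)·log₂(2/3) + (1/4)·log₂(1/4)]
  = 0.2987 + 0.3900 + 0.5000
  = 1.1887 bits
H(U,V) = -[(1/12)·log₂(1/12) + (2/3)·log₂(2/3) + (1/4)·log₂(1/4)]
  = 0.2987 + 0.3900 + 0.5000
  = 1.1887 bits

I(U;V) = H(U) + H(V) - H(U,V)
  = 1.1887 + 1.1887 - 1.1887
  = 1.1887 bits

I(U;V) = 1.1887 bits > I(X;Y) = 0.2936 bits, so (U, V) has the higher mutual information (stronger dependence).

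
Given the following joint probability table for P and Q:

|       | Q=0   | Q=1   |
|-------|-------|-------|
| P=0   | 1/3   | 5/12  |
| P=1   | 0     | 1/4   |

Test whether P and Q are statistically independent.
Marginal P(P) (row sums):
  P(P=0) = 1/3 + 5/12 = 3/4
  P(P=1) = 0 + 1/4 = 1/4
Marginal P(Q) (column sums):
  P(Q=0) = 1/3 + 0 = 1/3
  P(Q=1) = 5/12 + 1/4 = 2/3

P and Q are independent iff P(P=i,Q=j) = P(P=i)·P(Q=j) for every cell.
  P(P=0)·P(Q=0) = 3/4 × 1/3 = 1/4, but P(P=0,Q=0) = 1/3 ✗

No, P and Q are not independent. Quantitatively, I(P;Q) > 0:

H(P) = -[(3/4)·log₂(3/4) + (1/4)·log₂(1/4)]
  = 0.3113 + 0.5000
  = 0.8113 bits
H(Q) = -[(1/3)·log₂(1/3) + (2/3)·log₂(2/3)]
  = 0.5283 + 0.3900
  = 0.9183 bits
H(P,Q) = -[(1/3)·log₂(1/3) + (5/12)·log₂(5/12) + (1/4)·log₂(1/4)]
  = 0.5283 + 0.5263 + 0.5000
  = 1.5546 bits
I(P;Q) = H(P) + H(Q) - H(P,Q) = 0.8113 + 0.9183 - 1.5546 = 0.1750 bits > 0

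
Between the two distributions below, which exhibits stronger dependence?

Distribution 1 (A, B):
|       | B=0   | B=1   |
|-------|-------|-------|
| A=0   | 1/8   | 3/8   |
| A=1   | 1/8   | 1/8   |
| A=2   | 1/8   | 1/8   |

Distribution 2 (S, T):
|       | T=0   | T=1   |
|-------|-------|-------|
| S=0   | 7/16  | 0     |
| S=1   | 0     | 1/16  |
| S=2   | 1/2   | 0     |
Distribution 1 (A, B):
Marginal P(A) (row sums):
  P(A=0) = 1/8 + 3/8 = 1/2
  P(A=1) = 1/8 + 1/8 = 1/4
  P(A=2) = 1/8 + 1/8 = 1/4
Marginal P(B) (column sums):
  P(B=0) = 1/8 + 1/8 + 1/8 = 3/8
  P(B=1) = 3/8 + 1/8 + 1/8 = 5/8

H(A) = -[(1/2)·log₂(1/2) + (1/4)·log₂(1/4) + (1/4)·log₂(1/4)]
  = 0.5000 + 0.5000 + 0.5000
  = 1.5000 bits
H(B) = -[(3/8)·log₂(3/8) + (5/8)·log₂(5/8)]
  = 0.5306 + 0.4238
  = 0.9544 bits
H(A,B) = -[(1/8)·log₂(1/8) + (3/8)·log₂(3/8) + (1/8)·log₂(1/8) + (1/8)·log₂(1/8) + (1/8)·log₂(1/8) + (1/8)·log₂(1/8)]
  = 0.3750 + 0.5306 + 0.3750 + 0.3750 + 0.3750 + 0.3750
  = 2.4056 bits

I(A;B) = H(A) + H(B) - H(A,B)
  = 1.5000 + 0.9544 - 2.4056
  = 0.0488 bits

Distribution 2 (S, T):
Marginal P(S) (row sums):
  P(S=0) = 7/16 + 0 = 7/16
  P(S=1) = 0 + 1/16 = 1/16
  P(S=2) = 1/2 + 0 = 1/2
Marginal P(T) (column sums):
  P(T=0) = 7/16 + 0 + 1/2 = 15/16
  P(T=1) = 0 + 1/16 + 0 = 1/16

H(S) = -[(7/16)·log₂(7/16) + (1/16)·log₂(1/16) + (1/2)·log₂(1/2)]
  = 0.5218 + 0.2500 + 0.5000
  = 1.2718 bits
H(T) = -[(15/16)·log₂(15/16) + (1/16)·log₂(1/16)]
  = 0.0873 + 0.2500
  = 0.3373 bits
H(S,T) = -[(7/16)·log₂(7/16) + (1/16)·log₂(1/16) + (1/2)·log₂(1/2)]
  = 0.5218 + 0.2500 + 0.5000
  = 1.2718 bits

I(S;T) = H(S) + H(T) - H(S,T)
  = 1.2718 + 0.3373 - 1.2718
  = 0.3373 bits

I(S;T) = 0.3373 bits > I(A;B) = 0.0488 bits, so (S, T) has the higher mutual information (stronger dependence).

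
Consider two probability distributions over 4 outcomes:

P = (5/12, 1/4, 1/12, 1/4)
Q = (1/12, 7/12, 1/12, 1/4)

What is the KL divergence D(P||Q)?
D(P||Q) = Σ P(i) log₂(P(i)/Q(i))
  i=0: (5/12) × log₂((5/12)/(1/12)) = (5/12) × log₂(5) = 0.9675
  i=1: (1/4) × log₂((1/4)/(7/12)) = (1/4) × log₂(3/7) = -0.3056
  i=2: (1/12) × log₂((1/12)/(1/12)) = (1/12) × log₂(1) = 0.0000
  i=3: (1/4) × log₂((1/4)/(1/4)) = (1/4) × log₂(1) = 0.0000
D(P||Q) = 0.9675 - 0.3056 + 0.0000 + 0.0000
  = 0.6619 bits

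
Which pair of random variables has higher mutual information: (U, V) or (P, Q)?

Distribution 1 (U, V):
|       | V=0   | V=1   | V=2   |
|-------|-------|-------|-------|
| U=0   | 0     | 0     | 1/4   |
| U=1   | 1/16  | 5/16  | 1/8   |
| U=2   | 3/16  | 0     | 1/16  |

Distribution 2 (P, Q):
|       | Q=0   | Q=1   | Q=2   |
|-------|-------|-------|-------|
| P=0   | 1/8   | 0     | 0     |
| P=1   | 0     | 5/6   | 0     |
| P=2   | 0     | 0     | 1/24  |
Distribution 1 (U, V):
Marginal P(U) (row sums):
  P(U=0) = 0 + 0 + 1/4 = 1/4
  P(U=1) = 1/16 + 5/16 + 1/8 = 1/2
  P(U=2) = 3/16 + 0 + 1/16 = 1/4
Marginal P(V) (column sums):
  P(V=0) = 0 + 1/16 + 3/16 = 1/4
  P(V=1) = 0 + 5/16 + 0 = 5/16
  P(V=2) = 1/4 + 1/8 + 1/16 = 7/16

H(U) = -[(1/4)·log₂(1/4) + (1/2)·log₂(1/2) + (1/4)·log₂(1/4)]
  = 0.5000 + 0.5000 + 0.5000
  = 1.5000 bits
H(V) = -[(1/4)·log₂(1/4) + (5/16)·log₂(5/16) + (7/16)·log₂(7/16)]
  = 0.5000 + 0.5244 + 0.5218
  = 1.5462 bits
H(U,V) = -[(1/4)·log₂(1/4) + (1/16)·log₂(1/16) + (5/16)·log₂(5/16) + (1/8)·log₂(1/8) + (3/16)·log₂(3/16) + (1/16)·log₂(1/16)]
  = 0.5000 + 0.2500 + 0.5244 + 0.3750 + 0.4528 + 0.2500
  = 2.3522 bits

I(U;V) = H(U) + H(V) - H(U,V)
  = 1.5000 + 1.5462 - 2.3522
  = 0.6940 bits

Distribution 2 (P, Q):
Marginal P(P) (row sums):
  P(P=0) = 1/8 + 0 + 0 = 1/8
  P(P=1) = 0 + 5/6 + 0 = 5/6
  P(P=2) = 0 + 0 + 1/24 = 1/24
Marginal P(Q) (column sums):
  P(Q=0) = 1/8 + 0 + 0 = 1/8
  P(Q=1) = 0 + 5/6 + 0 = 5/6
  P(Q=2) = 0 + 0 + 1/24 = 1/24

H(P) = -[(1/8)·log₂(1/8) + (5/6)·log₂(5/6) + (1/24)·log₂(1/24)]
  = 0.3750 + 0.2192 + 0.1910
  = 0.7852 bits
H(Q) = -[(1/8)·log₂(1/8) + (5/6)·log₂(5/6) + (1/24)·log₂(1/24)]
  = 0.3750 + 0.2192 + 0.1910
  = 0.7852 bits
H(P,Q) = -[(1/8)·log₂(1/8) + (5/6)·log₂(5/6) + (1/24)·log₂(1/24)]
  = 0.3750 + 0.2192 + 0.1910
  = 0.7852 bits

I(P;Q) = H(P) + H(Q) - H(P,Q)
  = 0.7852 + 0.7852 - 0.7852
  = 0.7852 bits

I(P;Q) = 0.7852 bits > I(U;V) = 0.6940 bits, so (P, Q) has the higher mutual information (stronger dependence).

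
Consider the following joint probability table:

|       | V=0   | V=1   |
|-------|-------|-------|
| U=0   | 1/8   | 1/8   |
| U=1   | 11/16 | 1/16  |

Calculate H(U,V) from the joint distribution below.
H(U,V) = -Σ P(U,V) log₂ P(U,V), summed over the non-zero cells:
H(U,V) = -[(1/8)·log₂(1/8) + (1/8)·log₂(1/8) + (11/16)·log₂(11/16) + (1/16)·log₂(1/16)]
  = 0.3750 + 0.3750 + 0.3716 + 0.2500
  = 1.3716 bits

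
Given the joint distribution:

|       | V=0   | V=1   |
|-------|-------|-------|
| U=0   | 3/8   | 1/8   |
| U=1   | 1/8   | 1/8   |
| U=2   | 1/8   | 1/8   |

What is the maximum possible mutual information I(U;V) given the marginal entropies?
The upper bound on mutual information is I(U;V) ≤ min(H(U), H(V)).

Marginal P(U) (row sums):
  P(U=0) = 3/8 + 1/8 = 1/2
  P(U=1) = 1/8 + 1/8 = 1/4
  P(U=2) = 1/8 + 1/8 = 1/4
Marginal P(V) (column sums):
  P(V=0) = 3/8 + 1/8 + 1/8 = 5/8
  P(V=1) = 1/8 + 1/8 + 1/8 = 3/8

H(U) = -[(1/2)·log₂(1/2) + (1/4)·log₂(1/4) + (1/4)·log₂(1/4)]
  = 0.5000 + 0.5000 + 0.5000
  = 1.5000 bits
H(V) = -[(5/8)·log₂(5/8) + (3/8)·log₂(3/8)]
  = 0.4238 + 0.5306
  = 0.9544 bits

Maximum possible I(U;V) = min(1.5000, 0.9544) = 0.9544 bits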